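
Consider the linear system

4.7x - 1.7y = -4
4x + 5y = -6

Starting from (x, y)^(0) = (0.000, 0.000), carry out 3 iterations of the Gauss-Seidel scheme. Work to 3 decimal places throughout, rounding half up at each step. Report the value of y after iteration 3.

-0.412

Iteration 1:
  x = (-4 - (-1.7)·0.000) / (4.7) = -0.851
  y = (-6 - (4)·-0.851) / (5) = -0.519
Iteration 2:
  x = (-4 - (-1.7)·-0.519) / (4.7) = -1.039
  y = (-6 - (4)·-1.039) / (5) = -0.369
Iteration 3:
  x = (-4 - (-1.7)·-0.369) / (4.7) = -0.985
  y = (-6 - (4)·-0.985) / (5) = -0.412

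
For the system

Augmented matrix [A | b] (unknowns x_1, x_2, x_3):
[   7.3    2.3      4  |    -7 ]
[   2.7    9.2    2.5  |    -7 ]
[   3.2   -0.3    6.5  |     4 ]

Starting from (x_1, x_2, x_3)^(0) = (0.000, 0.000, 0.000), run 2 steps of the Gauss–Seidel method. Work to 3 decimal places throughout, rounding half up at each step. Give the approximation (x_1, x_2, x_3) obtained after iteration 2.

Iteration 1:
  x_1 = (-7 - (2.3)·0.000 - (4)·0.000) / (7.3) = -0.959
  x_2 = (-7 - (2.7)·-0.959 - (2.5)·0.000) / (9.2) = -0.479
  x_3 = (4 - (3.2)·-0.959 - (-0.3)·-0.479) / (6.5) = 1.065
Iteration 2:
  x_1 = (-7 - (2.3)·-0.479 - (4)·1.065) / (7.3) = -1.392
  x_2 = (-7 - (2.7)·-1.392 - (2.5)·1.065) / (9.2) = -0.642
  x_3 = (4 - (3.2)·-1.392 - (-0.3)·-0.642) / (6.5) = 1.271

(-1.392, -0.642, 1.271)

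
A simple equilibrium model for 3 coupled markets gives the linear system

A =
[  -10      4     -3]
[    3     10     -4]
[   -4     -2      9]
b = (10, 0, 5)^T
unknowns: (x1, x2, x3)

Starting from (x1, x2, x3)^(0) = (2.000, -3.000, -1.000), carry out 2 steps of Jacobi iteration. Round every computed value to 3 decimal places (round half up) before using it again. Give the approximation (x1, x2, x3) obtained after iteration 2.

Iteration 1:
  x1 = (10 - (4)·-3.000 - (-3)·-1.000) / (-10) = -1.900
  x2 = (0 - (3)·2.000 - (-4)·-1.000) / (10) = -1.000
  x3 = (5 - (-4)·2.000 - (-2)·-3.000) / (9) = 0.778
Iteration 2:
  x1 = (10 - (4)·-1.000 - (-3)·0.778) / (-10) = -1.633
  x2 = (0 - (3)·-1.900 - (-4)·0.778) / (10) = 0.881
  x3 = (5 - (-4)·-1.900 - (-2)·-1.000) / (9) = -0.511

(-1.633, 0.881, -0.511)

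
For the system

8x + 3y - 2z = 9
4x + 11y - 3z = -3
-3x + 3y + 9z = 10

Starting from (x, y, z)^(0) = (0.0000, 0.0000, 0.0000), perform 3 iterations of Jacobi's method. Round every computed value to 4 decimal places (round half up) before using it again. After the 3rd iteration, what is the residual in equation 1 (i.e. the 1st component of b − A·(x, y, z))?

Iteration 1:
  x = (9 - (3)·0.0000 - (-2)·0.0000) / (8) = 1.1250
  y = (-3 - (4)·0.0000 - (-3)·0.0000) / (11) = -0.2727
  z = (10 - (-3)·0.0000 - (3)·0.0000) / (9) = 1.1111
Iteration 2:
  x = (9 - (3)·-0.2727 - (-2)·1.1111) / (8) = 1.5050
  y = (-3 - (4)·1.1250 - (-3)·1.1111) / (11) = -0.3788
  z = (10 - (-3)·1.1250 - (3)·-0.2727) / (9) = 1.5770
Iteration 3:
  x = (9 - (3)·-0.3788 - (-2)·1.5770) / (8) = 1.6613
  y = (-3 - (4)·1.5050 - (-3)·1.5770) / (11) = -0.3899
  z = (10 - (-3)·1.5050 - (3)·-0.3788) / (9) = 1.7390
Residual b − A·x = (0.3573, -0.1393, 0.5026)

0.3573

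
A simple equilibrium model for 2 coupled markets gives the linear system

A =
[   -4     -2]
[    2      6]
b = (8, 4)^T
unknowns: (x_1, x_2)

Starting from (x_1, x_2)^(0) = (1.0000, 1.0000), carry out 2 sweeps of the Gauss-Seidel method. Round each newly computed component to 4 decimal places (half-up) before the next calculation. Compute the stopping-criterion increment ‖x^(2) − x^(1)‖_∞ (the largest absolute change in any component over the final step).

0.2500

Iteration 1:
  x_1 = (8 - (-2)·1.0000) / (-4) = -2.5000
  x_2 = (4 - (2)·-2.5000) / (6) = 1.5000
Iteration 2:
  x_1 = (8 - (-2)·1.5000) / (-4) = -2.7500
  x_2 = (4 - (2)·-2.7500) / (6) = 1.5833
Change: (-0.2500, 0.0833) → max |·| = 0.2500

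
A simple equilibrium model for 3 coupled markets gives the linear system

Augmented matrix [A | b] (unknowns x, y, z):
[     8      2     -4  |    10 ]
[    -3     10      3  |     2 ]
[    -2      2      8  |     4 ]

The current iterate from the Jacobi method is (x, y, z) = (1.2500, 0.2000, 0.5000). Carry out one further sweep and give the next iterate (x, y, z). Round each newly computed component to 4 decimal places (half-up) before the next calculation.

(1.4500, 0.4250, 0.7625)

One sweep:
  x = (10 - (2)·0.2000 - (-4)·0.5000) / (8) = 1.4500
  y = (2 - (-3)·1.2500 - (3)·0.5000) / (10) = 0.4250
  z = (4 - (-2)·1.2500 - (2)·0.2000) / (8) = 0.7625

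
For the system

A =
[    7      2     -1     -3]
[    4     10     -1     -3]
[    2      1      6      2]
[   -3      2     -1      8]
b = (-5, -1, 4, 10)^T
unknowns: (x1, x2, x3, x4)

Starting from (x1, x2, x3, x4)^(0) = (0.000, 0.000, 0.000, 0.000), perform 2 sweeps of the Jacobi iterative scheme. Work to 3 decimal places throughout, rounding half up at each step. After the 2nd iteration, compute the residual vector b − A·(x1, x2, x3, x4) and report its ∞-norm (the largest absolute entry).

Iteration 1:
  x1 = (-5 - (2)·0.000 - (-1)·0.000 - (-3)·0.000) / (7) = -0.714
  x2 = (-1 - (4)·0.000 - (-1)·0.000 - (-3)·0.000) / (10) = -0.100
  x3 = (4 - (2)·0.000 - (1)·0.000 - (2)·0.000) / (6) = 0.667
  x4 = (10 - (-3)·0.000 - (2)·0.000 - (-1)·0.000) / (8) = 1.250
Iteration 2:
  x1 = (-5 - (2)·-0.100 - (-1)·0.667 - (-3)·1.250) / (7) = -0.055
  x2 = (-1 - (4)·-0.714 - (-1)·0.667 - (-3)·1.250) / (10) = 0.627
  x3 = (4 - (2)·-0.714 - (1)·-0.100 - (2)·1.250) / (6) = 0.505
  x4 = (10 - (-3)·-0.714 - (2)·-0.100 - (-1)·0.667) / (8) = 1.091
Residual b − A·x = (-2.091, -3.272, -1.729, 0.358); ∞-norm = 3.272

3.272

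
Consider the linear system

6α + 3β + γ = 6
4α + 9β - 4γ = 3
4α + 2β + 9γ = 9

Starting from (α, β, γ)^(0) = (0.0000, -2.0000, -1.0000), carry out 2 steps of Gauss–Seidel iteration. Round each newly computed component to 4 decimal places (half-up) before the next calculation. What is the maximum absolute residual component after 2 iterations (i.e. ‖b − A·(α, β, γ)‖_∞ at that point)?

Iteration 1:
  α = (6 - (3)·-2.0000 - (1)·-1.0000) / (6) = 2.1667
  β = (3 - (4)·2.1667 - (-4)·-1.0000) / (9) = -1.0741
  γ = (9 - (4)·2.1667 - (2)·-1.0741) / (9) = 0.2757
Iteration 2:
  α = (6 - (3)·-1.0741 - (1)·0.2757) / (6) = 1.4911
  β = (3 - (4)·1.4911 - (-4)·0.2757) / (9) = -0.2068
  γ = (9 - (4)·1.4911 - (2)·-0.2068) / (9) = 0.3832
Residual b − A·x = (-2.7094, 0.4296, 0.0004); ∞-norm = 2.7094

2.7094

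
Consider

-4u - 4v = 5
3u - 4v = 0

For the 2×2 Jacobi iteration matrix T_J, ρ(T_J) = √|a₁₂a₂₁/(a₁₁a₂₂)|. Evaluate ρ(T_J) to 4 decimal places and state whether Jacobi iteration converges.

0.8660

a₁₂a₂₁/(a₁₁a₂₂) = (-4)·(3) / ((-4)·(-4)) = -0.750000
ρ = √|-0.750000| = √0.750000 = 0.8660
ρ < 1, so Jacobi converges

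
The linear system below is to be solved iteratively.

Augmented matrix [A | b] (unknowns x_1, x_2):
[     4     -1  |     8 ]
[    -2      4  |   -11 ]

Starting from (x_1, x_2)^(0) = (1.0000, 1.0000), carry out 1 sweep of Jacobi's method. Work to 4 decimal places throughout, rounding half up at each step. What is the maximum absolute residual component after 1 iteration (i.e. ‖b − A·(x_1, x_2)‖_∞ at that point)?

3.2500

Iteration 1:
  x_1 = (8 - (-1)·1.0000) / (4) = 2.2500
  x_2 = (-11 - (-2)·1.0000) / (4) = -2.2500
Residual b − A·x = (-3.2500, 2.5000); ∞-norm = 3.2500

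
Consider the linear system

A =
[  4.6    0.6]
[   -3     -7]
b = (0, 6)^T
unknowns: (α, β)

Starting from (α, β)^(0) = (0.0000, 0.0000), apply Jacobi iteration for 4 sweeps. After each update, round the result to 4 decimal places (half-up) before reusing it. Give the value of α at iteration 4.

0.1181

Iteration 1:
  α = (0 - (0.6)·0.0000) / (4.6) = 0.0000
  β = (6 - (-3)·0.0000) / (-7) = -0.8571
Iteration 2:
  α = (0 - (0.6)·-0.8571) / (4.6) = 0.1118
  β = (6 - (-3)·0.0000) / (-7) = -0.8571
Iteration 3:
  α = (0 - (0.6)·-0.8571) / (4.6) = 0.1118
  β = (6 - (-3)·0.1118) / (-7) = -0.9051
Iteration 4:
  α = (0 - (0.6)·-0.9051) / (4.6) = 0.1181
  β = (6 - (-3)·0.1118) / (-7) = -0.9051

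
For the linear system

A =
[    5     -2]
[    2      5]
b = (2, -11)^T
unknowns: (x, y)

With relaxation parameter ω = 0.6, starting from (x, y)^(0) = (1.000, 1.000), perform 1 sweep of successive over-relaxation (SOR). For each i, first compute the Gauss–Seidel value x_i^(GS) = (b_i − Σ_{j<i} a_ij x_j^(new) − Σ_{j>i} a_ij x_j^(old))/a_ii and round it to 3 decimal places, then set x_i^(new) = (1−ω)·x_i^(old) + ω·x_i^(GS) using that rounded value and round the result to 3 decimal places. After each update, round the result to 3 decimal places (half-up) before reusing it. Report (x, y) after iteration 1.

(0.880, -1.131)

Iteration 1:
  x: GS value = (2 - (-2)·1.000) / (5) = 0.800;  x ← (1−ω)·1.000 + ω·0.800 = 0.880
  y: GS value = (-11 - (2)·0.880) / (5) = -2.552;  y ← (1−ω)·1.000 + ω·-2.552 = -1.131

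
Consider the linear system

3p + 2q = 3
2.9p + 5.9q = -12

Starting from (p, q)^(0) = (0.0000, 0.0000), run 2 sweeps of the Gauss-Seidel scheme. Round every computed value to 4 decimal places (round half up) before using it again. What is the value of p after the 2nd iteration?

2.6836

Iteration 1:
  p = (3 - (2)·0.0000) / (3) = 1.0000
  q = (-12 - (2.9)·1.0000) / (5.9) = -2.5254
Iteration 2:
  p = (3 - (2)·-2.5254) / (3) = 2.6836
  q = (-12 - (2.9)·2.6836) / (5.9) = -3.3530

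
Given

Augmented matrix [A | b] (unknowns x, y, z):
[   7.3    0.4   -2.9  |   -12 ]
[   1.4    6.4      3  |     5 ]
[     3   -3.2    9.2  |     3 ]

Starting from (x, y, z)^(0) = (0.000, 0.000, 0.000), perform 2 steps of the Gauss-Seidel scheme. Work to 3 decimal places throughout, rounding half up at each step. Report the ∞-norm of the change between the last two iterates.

Iteration 1:
  x = (-12 - (0.4)·0.000 - (-2.9)·0.000) / (7.3) = -1.644
  y = (5 - (1.4)·-1.644 - (3)·0.000) / (6.4) = 1.141
  z = (3 - (3)·-1.644 - (-3.2)·1.141) / (9.2) = 1.259
Iteration 2:
  x = (-12 - (0.4)·1.141 - (-2.9)·1.259) / (7.3) = -1.206
  y = (5 - (1.4)·-1.206 - (3)·1.259) / (6.4) = 0.455
  z = (3 - (3)·-1.206 - (-3.2)·0.455) / (9.2) = 0.878
Change: (0.438, -0.686, -0.381) → max |·| = 0.686

0.686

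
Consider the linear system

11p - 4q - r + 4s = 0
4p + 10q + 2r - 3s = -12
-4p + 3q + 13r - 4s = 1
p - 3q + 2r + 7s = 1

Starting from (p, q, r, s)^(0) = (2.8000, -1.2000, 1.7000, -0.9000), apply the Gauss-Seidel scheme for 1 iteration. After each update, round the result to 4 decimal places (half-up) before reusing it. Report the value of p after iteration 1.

0.0455

Iteration 1:
  p = (0 - (-4)·-1.2000 - (-1)·1.7000 - (4)·-0.9000) / (11) = 0.0455
  q = (-12 - (4)·0.0455 - (2)·1.7000 - (-3)·-0.9000) / (10) = -1.8282
  r = (1 - (-4)·0.0455 - (3)·-1.8282 - (-4)·-0.9000) / (13) = 0.2359
  s = (1 - (1)·0.0455 - (-3)·-1.8282 - (2)·0.2359) / (7) = -0.7146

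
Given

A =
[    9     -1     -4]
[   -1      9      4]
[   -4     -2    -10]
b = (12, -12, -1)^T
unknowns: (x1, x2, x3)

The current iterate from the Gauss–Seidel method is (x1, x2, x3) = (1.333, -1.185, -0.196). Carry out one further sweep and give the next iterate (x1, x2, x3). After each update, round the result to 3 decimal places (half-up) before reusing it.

One sweep:
  x1 = (12 - (-1)·-1.185 - (-4)·-0.196) / (9) = 1.115
  x2 = (-12 - (-1)·1.115 - (4)·-0.196) / (9) = -1.122
  x3 = (-1 - (-4)·1.115 - (-2)·-1.122) / (-10) = -0.122

(1.115, -1.122, -0.122)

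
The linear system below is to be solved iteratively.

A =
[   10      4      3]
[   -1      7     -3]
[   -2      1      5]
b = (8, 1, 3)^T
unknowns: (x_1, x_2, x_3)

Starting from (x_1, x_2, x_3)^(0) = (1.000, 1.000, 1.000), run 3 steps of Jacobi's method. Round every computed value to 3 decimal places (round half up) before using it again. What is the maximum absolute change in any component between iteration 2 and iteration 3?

0.177

Iteration 1:
  x_1 = (8 - (4)·1.000 - (3)·1.000) / (10) = 0.100
  x_2 = (1 - (-1)·1.000 - (-3)·1.000) / (7) = 0.714
  x_3 = (3 - (-2)·1.000 - (1)·1.000) / (5) = 0.800
Iteration 2:
  x_1 = (8 - (4)·0.714 - (3)·0.800) / (10) = 0.274
  x_2 = (1 - (-1)·0.100 - (-3)·0.800) / (7) = 0.500
  x_3 = (3 - (-2)·0.100 - (1)·0.714) / (5) = 0.497
Iteration 3:
  x_1 = (8 - (4)·0.500 - (3)·0.497) / (10) = 0.451
  x_2 = (1 - (-1)·0.274 - (-3)·0.497) / (7) = 0.395
  x_3 = (3 - (-2)·0.274 - (1)·0.500) / (5) = 0.610
Change: (0.177, -0.105, 0.113) → max |·| = 0.177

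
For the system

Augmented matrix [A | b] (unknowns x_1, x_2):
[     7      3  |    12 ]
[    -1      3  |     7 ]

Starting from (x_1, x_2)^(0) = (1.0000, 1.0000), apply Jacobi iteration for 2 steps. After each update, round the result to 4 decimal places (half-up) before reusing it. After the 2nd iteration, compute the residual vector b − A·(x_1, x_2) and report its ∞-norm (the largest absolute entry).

Iteration 1:
  x_1 = (12 - (3)·1.0000) / (7) = 1.2857
  x_2 = (7 - (-1)·1.0000) / (3) = 2.6667
Iteration 2:
  x_1 = (12 - (3)·2.6667) / (7) = 0.5714
  x_2 = (7 - (-1)·1.2857) / (3) = 2.7619
Residual b − A·x = (-0.2855, -0.7143); ∞-norm = 0.7143

0.7143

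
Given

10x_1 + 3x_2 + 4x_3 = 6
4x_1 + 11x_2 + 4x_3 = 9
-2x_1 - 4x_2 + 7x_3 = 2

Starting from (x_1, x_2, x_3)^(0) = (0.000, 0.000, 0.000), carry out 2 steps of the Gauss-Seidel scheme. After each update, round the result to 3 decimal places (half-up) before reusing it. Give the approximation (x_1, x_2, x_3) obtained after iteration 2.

(0.100, 0.491, 0.595)

Iteration 1:
  x_1 = (6 - (3)·0.000 - (4)·0.000) / (10) = 0.600
  x_2 = (9 - (4)·0.600 - (4)·0.000) / (11) = 0.600
  x_3 = (2 - (-2)·0.600 - (-4)·0.600) / (7) = 0.800
Iteration 2:
  x_1 = (6 - (3)·0.600 - (4)·0.800) / (10) = 0.100
  x_2 = (9 - (4)·0.100 - (4)·0.800) / (11) = 0.491
  x_3 = (2 - (-2)·0.100 - (-4)·0.491) / (7) = 0.595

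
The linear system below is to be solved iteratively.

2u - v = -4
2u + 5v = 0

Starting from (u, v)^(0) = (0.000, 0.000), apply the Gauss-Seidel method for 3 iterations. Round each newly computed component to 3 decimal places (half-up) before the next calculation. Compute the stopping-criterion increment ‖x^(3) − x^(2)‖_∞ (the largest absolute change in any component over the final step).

Iteration 1:
  u = (-4 - (-1)·0.000) / (2) = -2.000
  v = (0 - (2)·-2.000) / (5) = 0.800
Iteration 2:
  u = (-4 - (-1)·0.800) / (2) = -1.600
  v = (0 - (2)·-1.600) / (5) = 0.640
Iteration 3:
  u = (-4 - (-1)·0.640) / (2) = -1.680
  v = (0 - (2)·-1.680) / (5) = 0.672
Change: (-0.080, 0.032) → max |·| = 0.080

0.080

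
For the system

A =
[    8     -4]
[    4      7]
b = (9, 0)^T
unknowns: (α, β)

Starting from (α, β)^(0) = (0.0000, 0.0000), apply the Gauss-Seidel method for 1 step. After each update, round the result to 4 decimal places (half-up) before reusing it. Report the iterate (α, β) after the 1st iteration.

(1.1250, -0.6429)

Iteration 1:
  α = (9 - (-4)·0.0000) / (8) = 1.1250
  β = (0 - (4)·1.1250) / (7) = -0.6429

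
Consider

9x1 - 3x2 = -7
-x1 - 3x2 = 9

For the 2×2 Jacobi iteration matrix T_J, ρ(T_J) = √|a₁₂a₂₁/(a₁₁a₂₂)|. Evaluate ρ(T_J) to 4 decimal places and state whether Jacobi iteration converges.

a₁₂a₂₁/(a₁₁a₂₂) = (-3)·(-1) / ((9)·(-3)) = -0.111111
ρ = √|-0.111111| = √0.111111 = 0.3333
ρ < 1, so Jacobi converges

0.3333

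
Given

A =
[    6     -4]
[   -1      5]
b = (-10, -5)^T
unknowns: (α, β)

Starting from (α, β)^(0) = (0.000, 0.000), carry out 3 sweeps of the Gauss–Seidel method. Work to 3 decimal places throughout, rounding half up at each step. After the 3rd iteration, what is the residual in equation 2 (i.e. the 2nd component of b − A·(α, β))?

0.001

Iteration 1:
  α = (-10 - (-4)·0.000) / (6) = -1.667
  β = (-5 - (-1)·-1.667) / (5) = -1.333
Iteration 2:
  α = (-10 - (-4)·-1.333) / (6) = -2.555
  β = (-5 - (-1)·-2.555) / (5) = -1.511
Iteration 3:
  α = (-10 - (-4)·-1.511) / (6) = -2.674
  β = (-5 - (-1)·-2.674) / (5) = -1.535
Residual b − A·x = (-0.096, 0.001)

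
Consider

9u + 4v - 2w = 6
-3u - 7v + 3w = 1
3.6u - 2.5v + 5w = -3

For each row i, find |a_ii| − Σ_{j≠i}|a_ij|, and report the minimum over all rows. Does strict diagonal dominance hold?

row 1: |9| − (4+2) = 3
row 2: |-7| − (3+3) = 1
row 3: |5| − (3.6+2.5) = -1.1
minimum over rows = -1.1 → not strictly diagonally dominant

-1.1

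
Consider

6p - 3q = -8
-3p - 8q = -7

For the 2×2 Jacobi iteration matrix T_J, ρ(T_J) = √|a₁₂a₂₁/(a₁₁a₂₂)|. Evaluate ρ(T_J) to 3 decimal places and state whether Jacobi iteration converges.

0.433

a₁₂a₂₁/(a₁₁a₂₂) = (-3)·(-3) / ((6)·(-8)) = -0.187500
ρ = √|-0.187500| = √0.187500 = 0.433
ρ < 1, so Jacobi converges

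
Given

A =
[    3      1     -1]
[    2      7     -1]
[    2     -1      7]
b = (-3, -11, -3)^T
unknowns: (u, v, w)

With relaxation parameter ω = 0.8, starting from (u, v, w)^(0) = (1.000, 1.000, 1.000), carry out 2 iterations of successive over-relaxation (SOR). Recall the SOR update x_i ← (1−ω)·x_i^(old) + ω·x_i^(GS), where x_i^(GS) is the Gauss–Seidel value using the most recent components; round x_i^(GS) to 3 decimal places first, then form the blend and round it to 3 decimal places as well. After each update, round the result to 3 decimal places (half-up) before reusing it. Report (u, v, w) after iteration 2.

Iteration 1:
  u: GS value = (-3 - (1)·1.000 - (-1)·1.000) / (3) = -1.000;  u ← (1−ω)·1.000 + ω·-1.000 = -0.600
  v: GS value = (-11 - (2)·-0.600 - (-1)·1.000) / (7) = -1.257;  v ← (1−ω)·1.000 + ω·-1.257 = -0.806
  w: GS value = (-3 - (2)·-0.600 - (-1)·-0.806) / (7) = -0.372;  w ← (1−ω)·1.000 + ω·-0.372 = -0.098
Iteration 2:
  u: GS value = (-3 - (1)·-0.806 - (-1)·-0.098) / (3) = -0.764;  u ← (1−ω)·-0.600 + ω·-0.764 = -0.731
  v: GS value = (-11 - (2)·-0.731 - (-1)·-0.098) / (7) = -1.377;  v ← (1−ω)·-0.806 + ω·-1.377 = -1.263
  w: GS value = (-3 - (2)·-0.731 - (-1)·-1.263) / (7) = -0.400;  w ← (1−ω)·-0.098 + ω·-0.400 = -0.340

(-0.731, -1.263, -0.340)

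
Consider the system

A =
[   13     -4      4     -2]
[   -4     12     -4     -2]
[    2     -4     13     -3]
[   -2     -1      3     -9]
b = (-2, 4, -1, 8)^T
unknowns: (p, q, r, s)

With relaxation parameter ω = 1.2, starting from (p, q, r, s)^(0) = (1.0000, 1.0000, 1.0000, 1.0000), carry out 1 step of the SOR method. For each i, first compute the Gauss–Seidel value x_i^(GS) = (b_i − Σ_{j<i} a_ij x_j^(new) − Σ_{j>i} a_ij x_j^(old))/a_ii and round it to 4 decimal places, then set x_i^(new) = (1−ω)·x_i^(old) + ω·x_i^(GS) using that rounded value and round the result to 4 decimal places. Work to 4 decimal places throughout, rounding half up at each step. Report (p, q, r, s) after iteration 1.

(-0.2000, 0.7200, 0.2874, -1.1943)

Iteration 1:
  p: GS value = (-2 - (-4)·1.0000 - (4)·1.0000 - (-2)·1.0000) / (13) = 0.0000;  p ← (1−ω)·1.0000 + ω·0.0000 = -0.2000
  q: GS value = (4 - (-4)·-0.2000 - (-4)·1.0000 - (-2)·1.0000) / (12) = 0.7667;  q ← (1−ω)·1.0000 + ω·0.7667 = 0.7200
  r: GS value = (-1 - (2)·-0.2000 - (-4)·0.7200 - (-3)·1.0000) / (13) = 0.4062;  r ← (1−ω)·1.0000 + ω·0.4062 = 0.2874
  s: GS value = (8 - (-2)·-0.2000 - (-1)·0.7200 - (3)·0.2874) / (-9) = -0.8286;  s ← (1−ω)·1.0000 + ω·-0.8286 = -1.1943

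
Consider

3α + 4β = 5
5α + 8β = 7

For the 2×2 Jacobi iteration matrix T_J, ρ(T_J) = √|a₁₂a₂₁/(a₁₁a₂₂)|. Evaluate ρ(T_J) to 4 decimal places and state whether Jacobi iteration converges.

a₁₂a₂₁/(a₁₁a₂₂) = (4)·(5) / ((3)·(8)) = 0.833333
ρ = √|0.833333| = √0.833333 = 0.9129
ρ < 1, so Jacobi converges

0.9129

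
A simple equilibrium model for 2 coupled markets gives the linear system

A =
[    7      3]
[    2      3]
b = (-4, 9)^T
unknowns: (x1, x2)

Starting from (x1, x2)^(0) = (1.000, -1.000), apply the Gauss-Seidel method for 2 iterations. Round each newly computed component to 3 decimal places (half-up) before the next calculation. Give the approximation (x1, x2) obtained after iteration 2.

(-1.898, 4.265)

Iteration 1:
  x1 = (-4 - (3)·-1.000) / (7) = -0.143
  x2 = (9 - (2)·-0.143) / (3) = 3.095
Iteration 2:
  x1 = (-4 - (3)·3.095) / (7) = -1.898
  x2 = (9 - (2)·-1.898) / (3) = 4.265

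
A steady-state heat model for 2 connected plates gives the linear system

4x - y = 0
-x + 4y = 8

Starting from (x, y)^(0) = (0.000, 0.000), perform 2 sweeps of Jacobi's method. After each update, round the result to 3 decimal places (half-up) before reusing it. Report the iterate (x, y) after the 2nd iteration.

(0.500, 2.000)

Iteration 1:
  x = (0 - (-1)·0.000) / (4) = 0.000
  y = (8 - (-1)·0.000) / (4) = 2.000
Iteration 2:
  x = (0 - (-1)·2.000) / (4) = 0.500
  y = (8 - (-1)·0.000) / (4) = 2.000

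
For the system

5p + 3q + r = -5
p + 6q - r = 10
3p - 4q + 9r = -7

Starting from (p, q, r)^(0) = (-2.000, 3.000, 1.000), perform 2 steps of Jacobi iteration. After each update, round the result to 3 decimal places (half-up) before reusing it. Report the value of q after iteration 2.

2.370

Iteration 1:
  p = (-5 - (3)·3.000 - (1)·1.000) / (5) = -3.000
  q = (10 - (1)·-2.000 - (-1)·1.000) / (6) = 2.167
  r = (-7 - (3)·-2.000 - (-4)·3.000) / (9) = 1.222
Iteration 2:
  p = (-5 - (3)·2.167 - (1)·1.222) / (5) = -2.545
  q = (10 - (1)·-3.000 - (-1)·1.222) / (6) = 2.370
  r = (-7 - (3)·-3.000 - (-4)·2.167) / (9) = 1.185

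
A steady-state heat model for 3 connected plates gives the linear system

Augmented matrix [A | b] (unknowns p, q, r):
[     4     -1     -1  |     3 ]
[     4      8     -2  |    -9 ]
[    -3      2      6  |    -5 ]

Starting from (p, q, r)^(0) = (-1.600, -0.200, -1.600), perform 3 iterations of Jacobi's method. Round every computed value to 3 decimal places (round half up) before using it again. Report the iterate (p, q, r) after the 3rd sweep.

Iteration 1:
  p = (3 - (-1)·-0.200 - (-1)·-1.600) / (4) = 0.300
  q = (-9 - (4)·-1.600 - (-2)·-1.600) / (8) = -0.725
  r = (-5 - (-3)·-1.600 - (2)·-0.200) / (6) = -1.567
Iteration 2:
  p = (3 - (-1)·-0.725 - (-1)·-1.567) / (4) = 0.177
  q = (-9 - (4)·0.300 - (-2)·-1.567) / (8) = -1.667
  r = (-5 - (-3)·0.300 - (2)·-0.725) / (6) = -0.442
Iteration 3:
  p = (3 - (-1)·-1.667 - (-1)·-0.442) / (4) = 0.223
  q = (-9 - (4)·0.177 - (-2)·-0.442) / (8) = -1.324
  r = (-5 - (-3)·0.177 - (2)·-1.667) / (6) = -0.189

(0.223, -1.324, -0.189)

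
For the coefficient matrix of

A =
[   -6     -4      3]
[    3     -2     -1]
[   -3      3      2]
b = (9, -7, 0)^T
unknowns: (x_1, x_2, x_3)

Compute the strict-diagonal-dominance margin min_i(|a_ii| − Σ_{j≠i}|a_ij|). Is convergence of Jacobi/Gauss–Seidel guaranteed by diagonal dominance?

row 1: |-6| − (4+3) = -1
row 2: |-2| − (3+1) = -2
row 3: |2| − (3+3) = -4
minimum over rows = -4 → not strictly diagonally dominant

-4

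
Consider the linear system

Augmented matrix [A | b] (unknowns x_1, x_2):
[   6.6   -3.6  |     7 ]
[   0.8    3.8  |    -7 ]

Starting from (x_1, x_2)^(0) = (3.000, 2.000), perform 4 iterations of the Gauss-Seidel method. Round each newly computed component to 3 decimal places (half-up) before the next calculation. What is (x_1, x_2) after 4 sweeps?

(0.047, -1.852)

Iteration 1:
  x_1 = (7 - (-3.6)·2.000) / (6.6) = 2.152
  x_2 = (-7 - (0.8)·2.152) / (3.8) = -2.295
Iteration 2:
  x_1 = (7 - (-3.6)·-2.295) / (6.6) = -0.191
  x_2 = (-7 - (0.8)·-0.191) / (3.8) = -1.802
Iteration 3:
  x_1 = (7 - (-3.6)·-1.802) / (6.6) = 0.078
  x_2 = (-7 - (0.8)·0.078) / (3.8) = -1.859
Iteration 4:
  x_1 = (7 - (-3.6)·-1.859) / (6.6) = 0.047
  x_2 = (-7 - (0.8)·0.047) / (3.8) = -1.852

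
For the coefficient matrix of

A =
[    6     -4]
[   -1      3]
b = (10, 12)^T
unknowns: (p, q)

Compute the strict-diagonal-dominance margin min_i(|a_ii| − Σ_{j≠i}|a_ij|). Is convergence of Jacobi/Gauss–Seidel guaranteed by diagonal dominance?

2

row 1: |6| − (4) = 2
row 2: |3| − (1) = 2
minimum over rows = 2 → strictly diagonally dominant (convergence guaranteed)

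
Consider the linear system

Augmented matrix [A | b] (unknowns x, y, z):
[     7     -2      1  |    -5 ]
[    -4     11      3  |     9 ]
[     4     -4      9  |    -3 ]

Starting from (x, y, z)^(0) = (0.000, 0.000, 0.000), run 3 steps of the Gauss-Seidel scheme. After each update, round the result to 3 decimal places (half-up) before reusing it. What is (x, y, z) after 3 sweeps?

Iteration 1:
  x = (-5 - (-2)·0.000 - (1)·0.000) / (7) = -0.714
  y = (9 - (-4)·-0.714 - (3)·0.000) / (11) = 0.559
  z = (-3 - (4)·-0.714 - (-4)·0.559) / (9) = 0.232
Iteration 2:
  x = (-5 - (-2)·0.559 - (1)·0.232) / (7) = -0.588
  y = (9 - (-4)·-0.588 - (3)·0.232) / (11) = 0.541
  z = (-3 - (4)·-0.588 - (-4)·0.541) / (9) = 0.168
Iteration 3:
  x = (-5 - (-2)·0.541 - (1)·0.168) / (7) = -0.584
  y = (9 - (-4)·-0.584 - (3)·0.168) / (11) = 0.560
  z = (-3 - (4)·-0.584 - (-4)·0.560) / (9) = 0.175

(-0.584, 0.560, 0.175)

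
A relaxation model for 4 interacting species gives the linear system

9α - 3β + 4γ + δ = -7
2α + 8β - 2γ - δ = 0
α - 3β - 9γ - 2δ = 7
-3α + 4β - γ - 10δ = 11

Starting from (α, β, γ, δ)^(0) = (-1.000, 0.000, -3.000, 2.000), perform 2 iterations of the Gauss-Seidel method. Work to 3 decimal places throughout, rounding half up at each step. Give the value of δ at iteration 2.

Iteration 1:
  α = (-7 - (-3)·0.000 - (4)·-3.000 - (1)·2.000) / (9) = 0.333
  β = (0 - (2)·0.333 - (-2)·-3.000 - (-1)·2.000) / (8) = -0.583
  γ = (7 - (1)·0.333 - (-3)·-0.583 - (-2)·2.000) / (-9) = -0.991
  δ = (11 - (-3)·0.333 - (4)·-0.583 - (-1)·-0.991) / (-10) = -1.334
Iteration 2:
  α = (-7 - (-3)·-0.583 - (4)·-0.991 - (1)·-1.334) / (9) = -0.383
  β = (0 - (2)·-0.383 - (-2)·-0.991 - (-1)·-1.334) / (8) = -0.319
  γ = (7 - (1)·-0.383 - (-3)·-0.319 - (-2)·-1.334) / (-9) = -0.418
  δ = (11 - (-3)·-0.383 - (4)·-0.319 - (-1)·-0.418) / (-10) = -1.071

-1.071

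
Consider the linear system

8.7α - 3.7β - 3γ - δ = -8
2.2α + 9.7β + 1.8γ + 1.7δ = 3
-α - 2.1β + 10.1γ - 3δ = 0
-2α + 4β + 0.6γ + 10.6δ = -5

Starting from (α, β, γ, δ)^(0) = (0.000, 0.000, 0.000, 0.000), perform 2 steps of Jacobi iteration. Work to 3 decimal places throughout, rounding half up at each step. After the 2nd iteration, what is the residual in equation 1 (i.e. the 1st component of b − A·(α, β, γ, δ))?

Iteration 1:
  α = (-8 - (-3.7)·0.000 - (-3)·0.000 - (-1)·0.000) / (8.7) = -0.920
  β = (3 - (2.2)·0.000 - (1.8)·0.000 - (1.7)·0.000) / (9.7) = 0.309
  γ = (0 - (-1)·0.000 - (-2.1)·0.000 - (-3)·0.000) / (10.1) = 0.000
  δ = (-5 - (-2)·0.000 - (4)·0.000 - (0.6)·0.000) / (10.6) = -0.472
Iteration 2:
  α = (-8 - (-3.7)·0.309 - (-3)·0.000 - (-1)·-0.472) / (8.7) = -0.842
  β = (3 - (2.2)·-0.920 - (1.8)·0.000 - (1.7)·-0.472) / (9.7) = 0.601
  γ = (0 - (-1)·-0.920 - (-2.1)·0.309 - (-3)·-0.472) / (10.1) = -0.167
  δ = (-5 - (-2)·-0.920 - (4)·0.309 - (0.6)·0.000) / (10.6) = -0.762
Residual b − A·x = (0.286, 0.619, -0.179, -0.911)

0.286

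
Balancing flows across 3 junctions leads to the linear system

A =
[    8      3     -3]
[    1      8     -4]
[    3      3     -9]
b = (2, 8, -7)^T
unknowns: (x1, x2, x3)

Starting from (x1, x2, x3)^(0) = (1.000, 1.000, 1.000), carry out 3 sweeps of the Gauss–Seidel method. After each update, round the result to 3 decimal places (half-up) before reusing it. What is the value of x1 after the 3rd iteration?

Iteration 1:
  x1 = (2 - (3)·1.000 - (-3)·1.000) / (8) = 0.250
  x2 = (8 - (1)·0.250 - (-4)·1.000) / (8) = 1.469
  x3 = (-7 - (3)·0.250 - (3)·1.469) / (-9) = 1.351
Iteration 2:
  x1 = (2 - (3)·1.469 - (-3)·1.351) / (8) = 0.206
  x2 = (8 - (1)·0.206 - (-4)·1.351) / (8) = 1.650
  x3 = (-7 - (3)·0.206 - (3)·1.650) / (-9) = 1.396
Iteration 3:
  x1 = (2 - (3)·1.650 - (-3)·1.396) / (8) = 0.155
  x2 = (8 - (1)·0.155 - (-4)·1.396) / (8) = 1.679
  x3 = (-7 - (3)·0.155 - (3)·1.679) / (-9) = 1.389

0.155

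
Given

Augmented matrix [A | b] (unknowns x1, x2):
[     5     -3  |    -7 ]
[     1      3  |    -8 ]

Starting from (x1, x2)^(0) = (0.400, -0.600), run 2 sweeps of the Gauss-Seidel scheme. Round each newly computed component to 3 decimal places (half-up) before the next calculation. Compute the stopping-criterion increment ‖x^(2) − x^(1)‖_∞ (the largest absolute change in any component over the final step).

0.888

Iteration 1:
  x1 = (-7 - (-3)·-0.600) / (5) = -1.760
  x2 = (-8 - (1)·-1.760) / (3) = -2.080
Iteration 2:
  x1 = (-7 - (-3)·-2.080) / (5) = -2.648
  x2 = (-8 - (1)·-2.648) / (3) = -1.784
Change: (-0.888, 0.296) → max |·| = 0.888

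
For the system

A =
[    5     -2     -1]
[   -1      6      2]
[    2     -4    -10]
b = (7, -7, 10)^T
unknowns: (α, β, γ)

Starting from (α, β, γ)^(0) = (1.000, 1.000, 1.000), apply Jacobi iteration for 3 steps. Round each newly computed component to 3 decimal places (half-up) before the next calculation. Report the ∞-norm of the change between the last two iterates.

Iteration 1:
  α = (7 - (-2)·1.000 - (-1)·1.000) / (5) = 2.000
  β = (-7 - (-1)·1.000 - (2)·1.000) / (6) = -1.333
  γ = (10 - (2)·1.000 - (-4)·1.000) / (-10) = -1.200
Iteration 2:
  α = (7 - (-2)·-1.333 - (-1)·-1.200) / (5) = 0.627
  β = (-7 - (-1)·2.000 - (2)·-1.200) / (6) = -0.433
  γ = (10 - (2)·2.000 - (-4)·-1.333) / (-10) = -0.067
Iteration 3:
  α = (7 - (-2)·-0.433 - (-1)·-0.067) / (5) = 1.213
  β = (-7 - (-1)·0.627 - (2)·-0.067) / (6) = -1.040
  γ = (10 - (2)·0.627 - (-4)·-0.433) / (-10) = -0.701
Change: (0.586, -0.607, -0.634) → max |·| = 0.634

0.634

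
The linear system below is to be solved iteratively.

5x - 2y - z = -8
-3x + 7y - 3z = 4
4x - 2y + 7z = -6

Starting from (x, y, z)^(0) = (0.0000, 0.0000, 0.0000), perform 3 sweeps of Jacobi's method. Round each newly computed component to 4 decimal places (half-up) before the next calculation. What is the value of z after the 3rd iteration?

Iteration 1:
  x = (-8 - (-2)·0.0000 - (-1)·0.0000) / (5) = -1.6000
  y = (4 - (-3)·0.0000 - (-3)·0.0000) / (7) = 0.5714
  z = (-6 - (4)·0.0000 - (-2)·0.0000) / (7) = -0.8571
Iteration 2:
  x = (-8 - (-2)·0.5714 - (-1)·-0.8571) / (5) = -1.5429
  y = (4 - (-3)·-1.6000 - (-3)·-0.8571) / (7) = -0.4816
  z = (-6 - (4)·-1.6000 - (-2)·0.5714) / (7) = 0.2204
Iteration 3:
  x = (-8 - (-2)·-0.4816 - (-1)·0.2204) / (5) = -1.7486
  y = (4 - (-3)·-1.5429 - (-3)·0.2204) / (7) = 0.0046
  z = (-6 - (4)·-1.5429 - (-2)·-0.4816) / (7) = -0.1131

-0.1131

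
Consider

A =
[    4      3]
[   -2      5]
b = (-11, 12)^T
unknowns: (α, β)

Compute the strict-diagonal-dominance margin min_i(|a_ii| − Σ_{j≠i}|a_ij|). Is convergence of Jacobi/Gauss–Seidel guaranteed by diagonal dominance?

row 1: |4| − (3) = 1
row 2: |5| − (2) = 3
minimum over rows = 1 → strictly diagonally dominant (convergence guaranteed)

1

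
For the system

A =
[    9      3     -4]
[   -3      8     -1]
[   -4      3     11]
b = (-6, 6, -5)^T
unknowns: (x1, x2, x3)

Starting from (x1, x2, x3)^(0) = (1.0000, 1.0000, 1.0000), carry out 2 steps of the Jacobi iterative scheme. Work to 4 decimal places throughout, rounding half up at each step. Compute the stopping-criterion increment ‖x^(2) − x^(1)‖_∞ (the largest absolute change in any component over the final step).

Iteration 1:
  x1 = (-6 - (3)·1.0000 - (-4)·1.0000) / (9) = -0.5556
  x2 = (6 - (-3)·1.0000 - (-1)·1.0000) / (8) = 1.2500
  x3 = (-5 - (-4)·1.0000 - (3)·1.0000) / (11) = -0.3636
Iteration 2:
  x1 = (-6 - (3)·1.2500 - (-4)·-0.3636) / (9) = -1.2449
  x2 = (6 - (-3)·-0.5556 - (-1)·-0.3636) / (8) = 0.4962
  x3 = (-5 - (-4)·-0.5556 - (3)·1.2500) / (11) = -0.9975
Change: (-0.6893, -0.7538, -0.6339) → max |·| = 0.7538

0.7538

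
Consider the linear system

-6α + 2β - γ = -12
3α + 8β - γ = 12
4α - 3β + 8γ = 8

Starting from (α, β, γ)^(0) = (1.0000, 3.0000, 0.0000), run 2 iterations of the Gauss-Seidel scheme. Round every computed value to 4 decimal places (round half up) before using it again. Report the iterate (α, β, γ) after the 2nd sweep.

(2.1849, 0.6357, 0.1459)

Iteration 1:
  α = (-12 - (2)·3.0000 - (-1)·0.0000) / (-6) = 3.0000
  β = (12 - (3)·3.0000 - (-1)·0.0000) / (8) = 0.3750
  γ = (8 - (4)·3.0000 - (-3)·0.3750) / (8) = -0.3594
Iteration 2:
  α = (-12 - (2)·0.3750 - (-1)·-0.3594) / (-6) = 2.1849
  β = (12 - (3)·2.1849 - (-1)·-0.3594) / (8) = 0.6357
  γ = (8 - (4)·2.1849 - (-3)·0.6357) / (8) = 0.1459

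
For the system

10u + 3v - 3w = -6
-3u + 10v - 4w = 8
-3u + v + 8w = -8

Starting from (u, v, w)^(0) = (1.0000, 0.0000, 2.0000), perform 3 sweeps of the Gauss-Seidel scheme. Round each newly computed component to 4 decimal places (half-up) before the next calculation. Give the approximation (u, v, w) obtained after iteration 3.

Iteration 1:
  u = (-6 - (3)·0.0000 - (-3)·2.0000) / (10) = 0.0000
  v = (8 - (-3)·0.0000 - (-4)·2.0000) / (10) = 1.6000
  w = (-8 - (-3)·0.0000 - (1)·1.6000) / (8) = -1.2000
Iteration 2:
  u = (-6 - (3)·1.6000 - (-3)·-1.2000) / (10) = -1.4400
  v = (8 - (-3)·-1.4400 - (-4)·-1.2000) / (10) = -0.1120
  w = (-8 - (-3)·-1.4400 - (1)·-0.1120) / (8) = -1.5260
Iteration 3:
  u = (-6 - (3)·-0.1120 - (-3)·-1.5260) / (10) = -1.0242
  v = (8 - (-3)·-1.0242 - (-4)·-1.5260) / (10) = -0.1177
  w = (-8 - (-3)·-1.0242 - (1)·-0.1177) / (8) = -1.3694

(-1.0242, -0.1177, -1.3694)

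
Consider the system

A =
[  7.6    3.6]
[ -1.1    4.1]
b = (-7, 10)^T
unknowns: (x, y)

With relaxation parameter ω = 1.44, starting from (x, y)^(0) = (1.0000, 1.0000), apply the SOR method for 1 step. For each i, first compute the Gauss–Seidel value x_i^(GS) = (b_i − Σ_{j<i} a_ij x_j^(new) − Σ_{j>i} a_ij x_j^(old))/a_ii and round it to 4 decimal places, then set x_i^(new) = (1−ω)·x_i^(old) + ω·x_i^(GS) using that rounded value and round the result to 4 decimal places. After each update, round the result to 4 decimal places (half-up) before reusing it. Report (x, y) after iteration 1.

Iteration 1:
  x: GS value = (-7 - (3.6)·1.0000) / (7.6) = -1.3947;  x ← (1−ω)·1.0000 + ω·-1.3947 = -2.4484
  y: GS value = (10 - (-1.1)·-2.4484) / (4.1) = 1.7821;  y ← (1−ω)·1.0000 + ω·1.7821 = 2.1262

(-2.4484, 2.1262)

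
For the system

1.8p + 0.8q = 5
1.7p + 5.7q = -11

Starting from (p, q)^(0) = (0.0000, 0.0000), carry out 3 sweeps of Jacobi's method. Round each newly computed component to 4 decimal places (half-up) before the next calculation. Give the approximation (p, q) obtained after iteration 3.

(4.0037, -3.0141)

Iteration 1:
  p = (5 - (0.8)·0.0000) / (1.8) = 2.7778
  q = (-11 - (1.7)·0.0000) / (5.7) = -1.9298
Iteration 2:
  p = (5 - (0.8)·-1.9298) / (1.8) = 3.6355
  q = (-11 - (1.7)·2.7778) / (5.7) = -2.7583
Iteration 3:
  p = (5 - (0.8)·-2.7583) / (1.8) = 4.0037
  q = (-11 - (1.7)·3.6355) / (5.7) = -3.0141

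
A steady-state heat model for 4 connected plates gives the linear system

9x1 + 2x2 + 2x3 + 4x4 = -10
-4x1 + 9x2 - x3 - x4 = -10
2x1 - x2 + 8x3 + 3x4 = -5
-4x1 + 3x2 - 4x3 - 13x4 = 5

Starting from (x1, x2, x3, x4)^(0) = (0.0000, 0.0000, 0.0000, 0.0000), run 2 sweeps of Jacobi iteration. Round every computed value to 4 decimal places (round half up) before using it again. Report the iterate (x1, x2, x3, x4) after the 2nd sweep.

(-0.5544, -1.7171, -0.3419, -0.1068)

Iteration 1:
  x1 = (-10 - (2)·0.0000 - (2)·0.0000 - (4)·0.0000) / (9) = -1.1111
  x2 = (-10 - (-4)·0.0000 - (-1)·0.0000 - (-1)·0.0000) / (9) = -1.1111
  x3 = (-5 - (2)·0.0000 - (-1)·0.0000 - (3)·0.0000) / (8) = -0.6250
  x4 = (5 - (-4)·0.0000 - (3)·0.0000 - (-4)·0.0000) / (-13) = -0.3846
Iteration 2:
  x1 = (-10 - (2)·-1.1111 - (2)·-0.6250 - (4)·-0.3846) / (9) = -0.5544
  x2 = (-10 - (-4)·-1.1111 - (-1)·-0.6250 - (-1)·-0.3846) / (9) = -1.7171
  x3 = (-5 - (2)·-1.1111 - (-1)·-1.1111 - (3)·-0.3846) / (8) = -0.3419
  x4 = (5 - (-4)·-1.1111 - (3)·-1.1111 - (-4)·-0.6250) / (-13) = -0.1068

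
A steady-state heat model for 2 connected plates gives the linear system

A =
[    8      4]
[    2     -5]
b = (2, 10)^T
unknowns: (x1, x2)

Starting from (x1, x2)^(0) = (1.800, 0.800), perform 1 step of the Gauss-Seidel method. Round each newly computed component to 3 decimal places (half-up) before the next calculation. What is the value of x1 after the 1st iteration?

Iteration 1:
  x1 = (2 - (4)·0.800) / (8) = -0.150
  x2 = (10 - (2)·-0.150) / (-5) = -2.060

-0.150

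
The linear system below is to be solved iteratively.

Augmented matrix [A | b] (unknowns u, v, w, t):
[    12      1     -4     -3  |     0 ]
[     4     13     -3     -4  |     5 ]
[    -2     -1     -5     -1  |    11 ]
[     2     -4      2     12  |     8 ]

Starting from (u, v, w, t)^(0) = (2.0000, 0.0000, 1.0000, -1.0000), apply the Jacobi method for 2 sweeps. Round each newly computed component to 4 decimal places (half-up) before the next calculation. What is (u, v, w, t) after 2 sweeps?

(-0.8660, -0.2359, -2.2051, 1.0169)

Iteration 1:
  u = (0 - (1)·0.0000 - (-4)·1.0000 - (-3)·-1.0000) / (12) = 0.0833
  v = (5 - (4)·2.0000 - (-3)·1.0000 - (-4)·-1.0000) / (13) = -0.3077
  w = (11 - (-2)·2.0000 - (-1)·0.0000 - (-1)·-1.0000) / (-5) = -2.8000
  t = (8 - (2)·2.0000 - (-4)·0.0000 - (2)·1.0000) / (12) = 0.1667
Iteration 2:
  u = (0 - (1)·-0.3077 - (-4)·-2.8000 - (-3)·0.1667) / (12) = -0.8660
  v = (5 - (4)·0.0833 - (-3)·-2.8000 - (-4)·0.1667) / (13) = -0.2359
  w = (11 - (-2)·0.0833 - (-1)·-0.3077 - (-1)·0.1667) / (-5) = -2.2051
  t = (8 - (2)·0.0833 - (-4)·-0.3077 - (2)·-2.8000) / (12) = 1.0169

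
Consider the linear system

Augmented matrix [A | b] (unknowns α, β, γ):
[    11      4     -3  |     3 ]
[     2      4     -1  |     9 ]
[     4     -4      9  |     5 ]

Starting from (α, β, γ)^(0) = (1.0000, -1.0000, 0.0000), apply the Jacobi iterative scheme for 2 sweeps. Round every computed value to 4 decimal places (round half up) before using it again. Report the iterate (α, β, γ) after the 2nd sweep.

(-0.4545, 1.8485, 1.0505)

Iteration 1:
  α = (3 - (4)·-1.0000 - (-3)·0.0000) / (11) = 0.6364
  β = (9 - (2)·1.0000 - (-1)·0.0000) / (4) = 1.7500
  γ = (5 - (4)·1.0000 - (-4)·-1.0000) / (9) = -0.3333
Iteration 2:
  α = (3 - (4)·1.7500 - (-3)·-0.3333) / (11) = -0.4545
  β = (9 - (2)·0.6364 - (-1)·-0.3333) / (4) = 1.8485
  γ = (5 - (4)·0.6364 - (-4)·1.7500) / (9) = 1.0505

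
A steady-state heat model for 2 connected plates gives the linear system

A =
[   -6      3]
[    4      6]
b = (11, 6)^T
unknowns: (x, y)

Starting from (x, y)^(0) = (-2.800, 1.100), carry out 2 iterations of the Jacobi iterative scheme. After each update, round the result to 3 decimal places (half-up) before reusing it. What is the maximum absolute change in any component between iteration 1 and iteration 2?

1.012

Iteration 1:
  x = (11 - (3)·1.100) / (-6) = -1.283
  y = (6 - (4)·-2.800) / (6) = 2.867
Iteration 2:
  x = (11 - (3)·2.867) / (-6) = -0.400
  y = (6 - (4)·-1.283) / (6) = 1.855
Change: (0.883, -1.012) → max |·| = 1.012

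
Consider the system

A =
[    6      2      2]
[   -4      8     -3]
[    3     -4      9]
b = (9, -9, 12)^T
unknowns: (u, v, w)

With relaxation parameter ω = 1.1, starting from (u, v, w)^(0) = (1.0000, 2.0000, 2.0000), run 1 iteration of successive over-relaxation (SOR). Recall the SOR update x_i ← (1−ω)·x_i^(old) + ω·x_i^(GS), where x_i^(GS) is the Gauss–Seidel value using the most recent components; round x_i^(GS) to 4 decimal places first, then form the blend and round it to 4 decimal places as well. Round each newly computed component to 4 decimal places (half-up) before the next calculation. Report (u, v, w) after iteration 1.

(0.0834, -0.5666, 0.9591)

Iteration 1:
  u: GS value = (9 - (2)·2.0000 - (2)·2.0000) / (6) = 0.1667;  u ← (1−ω)·1.0000 + ω·0.1667 = 0.0834
  v: GS value = (-9 - (-4)·0.0834 - (-3)·2.0000) / (8) = -0.3333;  v ← (1−ω)·2.0000 + ω·-0.3333 = -0.5666
  w: GS value = (12 - (3)·0.0834 - (-4)·-0.5666) / (9) = 1.0537;  w ← (1−ω)·2.0000 + ω·1.0537 = 0.9591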